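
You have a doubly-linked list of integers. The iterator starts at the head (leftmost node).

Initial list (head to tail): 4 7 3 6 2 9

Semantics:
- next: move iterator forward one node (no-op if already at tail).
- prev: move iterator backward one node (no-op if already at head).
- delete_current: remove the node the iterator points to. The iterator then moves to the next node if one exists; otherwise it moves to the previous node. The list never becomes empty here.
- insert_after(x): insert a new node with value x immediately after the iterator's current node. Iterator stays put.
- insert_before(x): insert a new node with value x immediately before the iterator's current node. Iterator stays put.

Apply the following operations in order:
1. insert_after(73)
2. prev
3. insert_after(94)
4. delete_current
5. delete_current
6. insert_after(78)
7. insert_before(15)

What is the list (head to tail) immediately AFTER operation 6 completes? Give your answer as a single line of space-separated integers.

Answer: 73 78 7 3 6 2 9

Derivation:
After 1 (insert_after(73)): list=[4, 73, 7, 3, 6, 2, 9] cursor@4
After 2 (prev): list=[4, 73, 7, 3, 6, 2, 9] cursor@4
After 3 (insert_after(94)): list=[4, 94, 73, 7, 3, 6, 2, 9] cursor@4
After 4 (delete_current): list=[94, 73, 7, 3, 6, 2, 9] cursor@94
After 5 (delete_current): list=[73, 7, 3, 6, 2, 9] cursor@73
After 6 (insert_after(78)): list=[73, 78, 7, 3, 6, 2, 9] cursor@73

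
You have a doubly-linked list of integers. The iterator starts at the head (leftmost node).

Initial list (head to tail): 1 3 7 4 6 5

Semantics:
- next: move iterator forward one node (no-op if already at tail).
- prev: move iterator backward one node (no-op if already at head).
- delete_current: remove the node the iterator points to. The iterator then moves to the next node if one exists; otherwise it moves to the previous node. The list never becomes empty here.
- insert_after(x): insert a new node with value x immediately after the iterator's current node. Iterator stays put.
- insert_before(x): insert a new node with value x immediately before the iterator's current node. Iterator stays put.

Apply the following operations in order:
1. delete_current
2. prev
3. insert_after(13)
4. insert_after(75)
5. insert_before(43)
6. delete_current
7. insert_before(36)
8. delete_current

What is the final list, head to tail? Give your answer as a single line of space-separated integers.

Answer: 43 36 13 7 4 6 5

Derivation:
After 1 (delete_current): list=[3, 7, 4, 6, 5] cursor@3
After 2 (prev): list=[3, 7, 4, 6, 5] cursor@3
After 3 (insert_after(13)): list=[3, 13, 7, 4, 6, 5] cursor@3
After 4 (insert_after(75)): list=[3, 75, 13, 7, 4, 6, 5] cursor@3
After 5 (insert_before(43)): list=[43, 3, 75, 13, 7, 4, 6, 5] cursor@3
After 6 (delete_current): list=[43, 75, 13, 7, 4, 6, 5] cursor@75
After 7 (insert_before(36)): list=[43, 36, 75, 13, 7, 4, 6, 5] cursor@75
After 8 (delete_current): list=[43, 36, 13, 7, 4, 6, 5] cursor@13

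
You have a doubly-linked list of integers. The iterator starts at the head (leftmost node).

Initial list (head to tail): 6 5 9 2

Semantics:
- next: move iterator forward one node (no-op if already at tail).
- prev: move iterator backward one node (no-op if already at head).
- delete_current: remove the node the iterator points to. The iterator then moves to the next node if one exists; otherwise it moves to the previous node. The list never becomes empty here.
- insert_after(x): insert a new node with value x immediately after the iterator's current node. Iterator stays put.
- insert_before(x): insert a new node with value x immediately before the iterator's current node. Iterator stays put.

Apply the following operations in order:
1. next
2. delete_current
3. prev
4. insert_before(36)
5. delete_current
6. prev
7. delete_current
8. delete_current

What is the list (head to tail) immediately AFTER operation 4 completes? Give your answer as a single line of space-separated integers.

After 1 (next): list=[6, 5, 9, 2] cursor@5
After 2 (delete_current): list=[6, 9, 2] cursor@9
After 3 (prev): list=[6, 9, 2] cursor@6
After 4 (insert_before(36)): list=[36, 6, 9, 2] cursor@6

Answer: 36 6 9 2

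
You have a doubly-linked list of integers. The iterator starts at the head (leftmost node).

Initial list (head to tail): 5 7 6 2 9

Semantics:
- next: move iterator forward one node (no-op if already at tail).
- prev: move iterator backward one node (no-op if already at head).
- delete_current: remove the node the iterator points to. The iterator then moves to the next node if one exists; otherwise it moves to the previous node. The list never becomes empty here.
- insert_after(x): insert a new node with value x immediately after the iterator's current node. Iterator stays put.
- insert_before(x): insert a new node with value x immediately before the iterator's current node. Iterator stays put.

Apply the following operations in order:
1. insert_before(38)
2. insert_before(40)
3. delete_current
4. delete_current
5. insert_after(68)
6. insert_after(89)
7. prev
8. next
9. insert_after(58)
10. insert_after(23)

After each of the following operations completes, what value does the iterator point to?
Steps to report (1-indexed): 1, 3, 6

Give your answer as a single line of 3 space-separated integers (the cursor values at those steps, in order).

Answer: 5 7 6

Derivation:
After 1 (insert_before(38)): list=[38, 5, 7, 6, 2, 9] cursor@5
After 2 (insert_before(40)): list=[38, 40, 5, 7, 6, 2, 9] cursor@5
After 3 (delete_current): list=[38, 40, 7, 6, 2, 9] cursor@7
After 4 (delete_current): list=[38, 40, 6, 2, 9] cursor@6
After 5 (insert_after(68)): list=[38, 40, 6, 68, 2, 9] cursor@6
After 6 (insert_after(89)): list=[38, 40, 6, 89, 68, 2, 9] cursor@6
After 7 (prev): list=[38, 40, 6, 89, 68, 2, 9] cursor@40
After 8 (next): list=[38, 40, 6, 89, 68, 2, 9] cursor@6
After 9 (insert_after(58)): list=[38, 40, 6, 58, 89, 68, 2, 9] cursor@6
After 10 (insert_after(23)): list=[38, 40, 6, 23, 58, 89, 68, 2, 9] cursor@6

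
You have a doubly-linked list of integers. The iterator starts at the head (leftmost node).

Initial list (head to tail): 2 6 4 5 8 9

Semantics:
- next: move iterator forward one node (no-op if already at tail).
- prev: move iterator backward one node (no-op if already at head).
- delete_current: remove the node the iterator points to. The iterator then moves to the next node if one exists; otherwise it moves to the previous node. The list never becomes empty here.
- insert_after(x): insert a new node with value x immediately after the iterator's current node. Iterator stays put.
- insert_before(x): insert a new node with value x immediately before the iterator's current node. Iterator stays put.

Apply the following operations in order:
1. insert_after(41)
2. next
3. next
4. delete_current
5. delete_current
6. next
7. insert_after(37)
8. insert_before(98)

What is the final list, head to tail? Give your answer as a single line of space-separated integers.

Answer: 2 41 5 98 8 37 9

Derivation:
After 1 (insert_after(41)): list=[2, 41, 6, 4, 5, 8, 9] cursor@2
After 2 (next): list=[2, 41, 6, 4, 5, 8, 9] cursor@41
After 3 (next): list=[2, 41, 6, 4, 5, 8, 9] cursor@6
After 4 (delete_current): list=[2, 41, 4, 5, 8, 9] cursor@4
After 5 (delete_current): list=[2, 41, 5, 8, 9] cursor@5
After 6 (next): list=[2, 41, 5, 8, 9] cursor@8
After 7 (insert_after(37)): list=[2, 41, 5, 8, 37, 9] cursor@8
After 8 (insert_before(98)): list=[2, 41, 5, 98, 8, 37, 9] cursor@8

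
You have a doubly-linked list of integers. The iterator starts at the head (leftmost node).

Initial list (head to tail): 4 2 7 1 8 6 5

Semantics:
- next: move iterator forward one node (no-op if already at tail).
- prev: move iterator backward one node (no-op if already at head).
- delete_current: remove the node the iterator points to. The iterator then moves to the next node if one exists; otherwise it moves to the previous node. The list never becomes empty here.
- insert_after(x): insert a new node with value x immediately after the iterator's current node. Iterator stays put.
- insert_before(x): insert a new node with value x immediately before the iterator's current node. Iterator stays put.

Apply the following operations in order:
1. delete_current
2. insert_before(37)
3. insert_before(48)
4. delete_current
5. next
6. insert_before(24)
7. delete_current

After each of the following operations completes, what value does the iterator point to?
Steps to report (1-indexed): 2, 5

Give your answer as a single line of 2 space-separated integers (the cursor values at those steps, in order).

After 1 (delete_current): list=[2, 7, 1, 8, 6, 5] cursor@2
After 2 (insert_before(37)): list=[37, 2, 7, 1, 8, 6, 5] cursor@2
After 3 (insert_before(48)): list=[37, 48, 2, 7, 1, 8, 6, 5] cursor@2
After 4 (delete_current): list=[37, 48, 7, 1, 8, 6, 5] cursor@7
After 5 (next): list=[37, 48, 7, 1, 8, 6, 5] cursor@1
After 6 (insert_before(24)): list=[37, 48, 7, 24, 1, 8, 6, 5] cursor@1
After 7 (delete_current): list=[37, 48, 7, 24, 8, 6, 5] cursor@8

Answer: 2 1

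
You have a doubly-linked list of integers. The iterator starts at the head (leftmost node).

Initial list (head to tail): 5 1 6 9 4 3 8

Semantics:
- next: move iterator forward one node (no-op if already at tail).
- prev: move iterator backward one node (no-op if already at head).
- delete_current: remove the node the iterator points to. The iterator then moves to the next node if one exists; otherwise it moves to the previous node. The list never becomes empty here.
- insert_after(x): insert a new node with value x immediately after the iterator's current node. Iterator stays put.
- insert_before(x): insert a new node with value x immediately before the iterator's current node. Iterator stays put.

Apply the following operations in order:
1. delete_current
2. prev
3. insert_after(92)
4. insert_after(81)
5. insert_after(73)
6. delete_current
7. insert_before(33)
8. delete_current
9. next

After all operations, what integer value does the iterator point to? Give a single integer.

After 1 (delete_current): list=[1, 6, 9, 4, 3, 8] cursor@1
After 2 (prev): list=[1, 6, 9, 4, 3, 8] cursor@1
After 3 (insert_after(92)): list=[1, 92, 6, 9, 4, 3, 8] cursor@1
After 4 (insert_after(81)): list=[1, 81, 92, 6, 9, 4, 3, 8] cursor@1
After 5 (insert_after(73)): list=[1, 73, 81, 92, 6, 9, 4, 3, 8] cursor@1
After 6 (delete_current): list=[73, 81, 92, 6, 9, 4, 3, 8] cursor@73
After 7 (insert_before(33)): list=[33, 73, 81, 92, 6, 9, 4, 3, 8] cursor@73
After 8 (delete_current): list=[33, 81, 92, 6, 9, 4, 3, 8] cursor@81
After 9 (next): list=[33, 81, 92, 6, 9, 4, 3, 8] cursor@92

Answer: 92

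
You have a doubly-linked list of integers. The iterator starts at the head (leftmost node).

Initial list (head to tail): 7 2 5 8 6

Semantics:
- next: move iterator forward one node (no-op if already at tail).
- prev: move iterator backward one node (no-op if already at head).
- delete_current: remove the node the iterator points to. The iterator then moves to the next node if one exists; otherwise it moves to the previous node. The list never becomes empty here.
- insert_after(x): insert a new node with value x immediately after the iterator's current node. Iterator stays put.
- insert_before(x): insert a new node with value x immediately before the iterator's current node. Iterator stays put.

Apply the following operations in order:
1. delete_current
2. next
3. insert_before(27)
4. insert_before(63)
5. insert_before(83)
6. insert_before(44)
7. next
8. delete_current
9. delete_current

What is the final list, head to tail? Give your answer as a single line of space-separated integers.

Answer: 2 27 63 83 44 5

Derivation:
After 1 (delete_current): list=[2, 5, 8, 6] cursor@2
After 2 (next): list=[2, 5, 8, 6] cursor@5
After 3 (insert_before(27)): list=[2, 27, 5, 8, 6] cursor@5
After 4 (insert_before(63)): list=[2, 27, 63, 5, 8, 6] cursor@5
After 5 (insert_before(83)): list=[2, 27, 63, 83, 5, 8, 6] cursor@5
After 6 (insert_before(44)): list=[2, 27, 63, 83, 44, 5, 8, 6] cursor@5
After 7 (next): list=[2, 27, 63, 83, 44, 5, 8, 6] cursor@8
After 8 (delete_current): list=[2, 27, 63, 83, 44, 5, 6] cursor@6
After 9 (delete_current): list=[2, 27, 63, 83, 44, 5] cursor@5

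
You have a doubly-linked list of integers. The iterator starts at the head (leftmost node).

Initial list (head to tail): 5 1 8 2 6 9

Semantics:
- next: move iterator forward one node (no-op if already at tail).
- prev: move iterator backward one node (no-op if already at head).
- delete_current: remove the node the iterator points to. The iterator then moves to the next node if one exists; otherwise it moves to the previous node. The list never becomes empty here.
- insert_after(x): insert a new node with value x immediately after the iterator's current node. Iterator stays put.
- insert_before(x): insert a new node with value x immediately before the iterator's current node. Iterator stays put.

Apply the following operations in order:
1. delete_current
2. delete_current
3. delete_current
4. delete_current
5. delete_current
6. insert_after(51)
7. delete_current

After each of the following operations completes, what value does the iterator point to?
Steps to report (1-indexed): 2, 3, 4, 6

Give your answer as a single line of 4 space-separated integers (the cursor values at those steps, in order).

After 1 (delete_current): list=[1, 8, 2, 6, 9] cursor@1
After 2 (delete_current): list=[8, 2, 6, 9] cursor@8
After 3 (delete_current): list=[2, 6, 9] cursor@2
After 4 (delete_current): list=[6, 9] cursor@6
After 5 (delete_current): list=[9] cursor@9
After 6 (insert_after(51)): list=[9, 51] cursor@9
After 7 (delete_current): list=[51] cursor@51

Answer: 8 2 6 9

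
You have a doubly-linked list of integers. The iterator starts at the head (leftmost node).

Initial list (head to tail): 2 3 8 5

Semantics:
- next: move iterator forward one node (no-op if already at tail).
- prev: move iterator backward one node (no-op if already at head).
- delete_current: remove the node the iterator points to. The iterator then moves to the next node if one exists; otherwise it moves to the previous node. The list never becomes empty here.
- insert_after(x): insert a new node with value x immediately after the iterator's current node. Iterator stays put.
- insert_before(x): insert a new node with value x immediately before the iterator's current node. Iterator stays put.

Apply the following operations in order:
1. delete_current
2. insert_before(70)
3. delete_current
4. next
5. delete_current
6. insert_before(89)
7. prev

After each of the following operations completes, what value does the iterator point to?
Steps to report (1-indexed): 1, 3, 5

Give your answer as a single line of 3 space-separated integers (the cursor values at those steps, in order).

After 1 (delete_current): list=[3, 8, 5] cursor@3
After 2 (insert_before(70)): list=[70, 3, 8, 5] cursor@3
After 3 (delete_current): list=[70, 8, 5] cursor@8
After 4 (next): list=[70, 8, 5] cursor@5
After 5 (delete_current): list=[70, 8] cursor@8
After 6 (insert_before(89)): list=[70, 89, 8] cursor@8
After 7 (prev): list=[70, 89, 8] cursor@89

Answer: 3 8 8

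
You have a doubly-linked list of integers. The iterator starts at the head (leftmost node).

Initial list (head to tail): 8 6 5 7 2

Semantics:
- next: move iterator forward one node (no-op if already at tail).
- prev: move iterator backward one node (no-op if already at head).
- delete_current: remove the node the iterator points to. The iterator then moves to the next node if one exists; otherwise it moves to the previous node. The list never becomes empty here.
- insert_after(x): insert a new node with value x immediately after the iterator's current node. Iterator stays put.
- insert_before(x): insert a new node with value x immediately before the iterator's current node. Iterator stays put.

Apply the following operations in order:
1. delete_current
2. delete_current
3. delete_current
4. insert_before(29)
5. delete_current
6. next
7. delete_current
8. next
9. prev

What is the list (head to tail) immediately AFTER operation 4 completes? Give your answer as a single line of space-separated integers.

Answer: 29 7 2

Derivation:
After 1 (delete_current): list=[6, 5, 7, 2] cursor@6
After 2 (delete_current): list=[5, 7, 2] cursor@5
After 3 (delete_current): list=[7, 2] cursor@7
After 4 (insert_before(29)): list=[29, 7, 2] cursor@7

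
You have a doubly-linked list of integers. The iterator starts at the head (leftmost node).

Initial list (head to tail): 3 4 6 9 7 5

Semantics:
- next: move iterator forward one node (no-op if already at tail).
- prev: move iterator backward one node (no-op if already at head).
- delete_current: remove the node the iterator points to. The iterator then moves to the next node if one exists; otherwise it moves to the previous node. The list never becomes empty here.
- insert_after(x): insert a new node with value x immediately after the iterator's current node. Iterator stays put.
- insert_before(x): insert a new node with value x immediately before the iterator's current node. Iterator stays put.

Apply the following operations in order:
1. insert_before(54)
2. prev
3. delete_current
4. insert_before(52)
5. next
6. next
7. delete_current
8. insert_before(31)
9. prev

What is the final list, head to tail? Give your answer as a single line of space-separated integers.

After 1 (insert_before(54)): list=[54, 3, 4, 6, 9, 7, 5] cursor@3
After 2 (prev): list=[54, 3, 4, 6, 9, 7, 5] cursor@54
After 3 (delete_current): list=[3, 4, 6, 9, 7, 5] cursor@3
After 4 (insert_before(52)): list=[52, 3, 4, 6, 9, 7, 5] cursor@3
After 5 (next): list=[52, 3, 4, 6, 9, 7, 5] cursor@4
After 6 (next): list=[52, 3, 4, 6, 9, 7, 5] cursor@6
After 7 (delete_current): list=[52, 3, 4, 9, 7, 5] cursor@9
After 8 (insert_before(31)): list=[52, 3, 4, 31, 9, 7, 5] cursor@9
After 9 (prev): list=[52, 3, 4, 31, 9, 7, 5] cursor@31

Answer: 52 3 4 31 9 7 5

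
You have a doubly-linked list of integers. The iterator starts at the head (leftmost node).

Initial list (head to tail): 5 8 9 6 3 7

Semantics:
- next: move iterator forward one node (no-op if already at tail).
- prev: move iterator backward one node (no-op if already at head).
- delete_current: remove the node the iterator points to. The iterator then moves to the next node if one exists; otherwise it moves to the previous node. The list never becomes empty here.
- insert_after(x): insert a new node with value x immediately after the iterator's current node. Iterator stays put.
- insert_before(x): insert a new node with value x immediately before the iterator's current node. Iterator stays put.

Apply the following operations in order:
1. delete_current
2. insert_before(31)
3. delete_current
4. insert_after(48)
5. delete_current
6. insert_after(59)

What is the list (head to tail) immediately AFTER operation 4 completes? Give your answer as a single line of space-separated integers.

Answer: 31 9 48 6 3 7

Derivation:
After 1 (delete_current): list=[8, 9, 6, 3, 7] cursor@8
After 2 (insert_before(31)): list=[31, 8, 9, 6, 3, 7] cursor@8
After 3 (delete_current): list=[31, 9, 6, 3, 7] cursor@9
After 4 (insert_after(48)): list=[31, 9, 48, 6, 3, 7] cursor@9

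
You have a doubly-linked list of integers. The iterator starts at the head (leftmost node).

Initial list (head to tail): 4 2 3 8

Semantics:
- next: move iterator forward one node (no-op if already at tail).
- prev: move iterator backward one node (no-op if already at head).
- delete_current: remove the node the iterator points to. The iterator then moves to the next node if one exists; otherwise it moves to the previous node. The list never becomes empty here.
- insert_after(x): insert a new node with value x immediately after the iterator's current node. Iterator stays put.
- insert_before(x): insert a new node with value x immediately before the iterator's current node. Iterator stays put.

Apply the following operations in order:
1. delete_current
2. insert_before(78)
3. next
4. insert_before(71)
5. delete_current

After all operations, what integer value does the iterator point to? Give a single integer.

Answer: 8

Derivation:
After 1 (delete_current): list=[2, 3, 8] cursor@2
After 2 (insert_before(78)): list=[78, 2, 3, 8] cursor@2
After 3 (next): list=[78, 2, 3, 8] cursor@3
After 4 (insert_before(71)): list=[78, 2, 71, 3, 8] cursor@3
After 5 (delete_current): list=[78, 2, 71, 8] cursor@8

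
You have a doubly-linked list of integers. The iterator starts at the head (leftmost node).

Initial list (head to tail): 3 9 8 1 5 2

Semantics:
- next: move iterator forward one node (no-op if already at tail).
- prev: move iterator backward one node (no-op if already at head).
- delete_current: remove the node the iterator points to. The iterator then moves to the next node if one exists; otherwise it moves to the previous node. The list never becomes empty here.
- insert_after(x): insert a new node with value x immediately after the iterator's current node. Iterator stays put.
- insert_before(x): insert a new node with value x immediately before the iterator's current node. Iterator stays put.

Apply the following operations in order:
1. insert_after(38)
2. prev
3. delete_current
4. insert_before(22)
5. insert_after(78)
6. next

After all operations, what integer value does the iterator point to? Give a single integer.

After 1 (insert_after(38)): list=[3, 38, 9, 8, 1, 5, 2] cursor@3
After 2 (prev): list=[3, 38, 9, 8, 1, 5, 2] cursor@3
After 3 (delete_current): list=[38, 9, 8, 1, 5, 2] cursor@38
After 4 (insert_before(22)): list=[22, 38, 9, 8, 1, 5, 2] cursor@38
After 5 (insert_after(78)): list=[22, 38, 78, 9, 8, 1, 5, 2] cursor@38
After 6 (next): list=[22, 38, 78, 9, 8, 1, 5, 2] cursor@78

Answer: 78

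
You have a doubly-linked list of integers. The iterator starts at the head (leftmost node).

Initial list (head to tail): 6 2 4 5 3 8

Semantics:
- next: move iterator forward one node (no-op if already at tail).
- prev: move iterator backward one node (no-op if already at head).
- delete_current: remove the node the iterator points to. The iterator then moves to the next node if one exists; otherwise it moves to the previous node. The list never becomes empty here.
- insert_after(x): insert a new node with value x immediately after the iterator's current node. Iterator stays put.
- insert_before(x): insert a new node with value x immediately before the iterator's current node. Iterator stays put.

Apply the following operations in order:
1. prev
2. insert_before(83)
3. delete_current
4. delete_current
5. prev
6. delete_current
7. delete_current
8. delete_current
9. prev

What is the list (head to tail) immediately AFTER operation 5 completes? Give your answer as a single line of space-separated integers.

Answer: 83 4 5 3 8

Derivation:
After 1 (prev): list=[6, 2, 4, 5, 3, 8] cursor@6
After 2 (insert_before(83)): list=[83, 6, 2, 4, 5, 3, 8] cursor@6
After 3 (delete_current): list=[83, 2, 4, 5, 3, 8] cursor@2
After 4 (delete_current): list=[83, 4, 5, 3, 8] cursor@4
After 5 (prev): list=[83, 4, 5, 3, 8] cursor@83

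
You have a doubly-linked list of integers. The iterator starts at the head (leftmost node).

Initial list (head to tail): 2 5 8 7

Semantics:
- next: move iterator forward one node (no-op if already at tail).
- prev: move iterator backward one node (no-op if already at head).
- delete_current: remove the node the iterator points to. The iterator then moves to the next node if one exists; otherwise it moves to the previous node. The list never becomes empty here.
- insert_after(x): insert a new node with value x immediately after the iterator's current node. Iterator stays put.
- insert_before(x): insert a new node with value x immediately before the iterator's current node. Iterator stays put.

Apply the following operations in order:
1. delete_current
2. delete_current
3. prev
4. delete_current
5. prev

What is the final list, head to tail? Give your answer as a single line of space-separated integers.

After 1 (delete_current): list=[5, 8, 7] cursor@5
After 2 (delete_current): list=[8, 7] cursor@8
After 3 (prev): list=[8, 7] cursor@8
After 4 (delete_current): list=[7] cursor@7
After 5 (prev): list=[7] cursor@7

Answer: 7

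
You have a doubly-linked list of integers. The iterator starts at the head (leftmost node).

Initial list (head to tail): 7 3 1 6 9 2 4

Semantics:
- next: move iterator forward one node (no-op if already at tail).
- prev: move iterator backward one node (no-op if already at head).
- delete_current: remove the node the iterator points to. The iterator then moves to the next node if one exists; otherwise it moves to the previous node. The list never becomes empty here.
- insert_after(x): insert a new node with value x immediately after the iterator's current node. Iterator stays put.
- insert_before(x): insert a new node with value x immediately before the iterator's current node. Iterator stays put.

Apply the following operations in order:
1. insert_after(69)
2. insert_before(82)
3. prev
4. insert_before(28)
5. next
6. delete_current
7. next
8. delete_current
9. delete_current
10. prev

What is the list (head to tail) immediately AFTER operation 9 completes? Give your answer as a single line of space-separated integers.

Answer: 28 82 69 6 9 2 4

Derivation:
After 1 (insert_after(69)): list=[7, 69, 3, 1, 6, 9, 2, 4] cursor@7
After 2 (insert_before(82)): list=[82, 7, 69, 3, 1, 6, 9, 2, 4] cursor@7
After 3 (prev): list=[82, 7, 69, 3, 1, 6, 9, 2, 4] cursor@82
After 4 (insert_before(28)): list=[28, 82, 7, 69, 3, 1, 6, 9, 2, 4] cursor@82
After 5 (next): list=[28, 82, 7, 69, 3, 1, 6, 9, 2, 4] cursor@7
After 6 (delete_current): list=[28, 82, 69, 3, 1, 6, 9, 2, 4] cursor@69
After 7 (next): list=[28, 82, 69, 3, 1, 6, 9, 2, 4] cursor@3
After 8 (delete_current): list=[28, 82, 69, 1, 6, 9, 2, 4] cursor@1
After 9 (delete_current): list=[28, 82, 69, 6, 9, 2, 4] cursor@6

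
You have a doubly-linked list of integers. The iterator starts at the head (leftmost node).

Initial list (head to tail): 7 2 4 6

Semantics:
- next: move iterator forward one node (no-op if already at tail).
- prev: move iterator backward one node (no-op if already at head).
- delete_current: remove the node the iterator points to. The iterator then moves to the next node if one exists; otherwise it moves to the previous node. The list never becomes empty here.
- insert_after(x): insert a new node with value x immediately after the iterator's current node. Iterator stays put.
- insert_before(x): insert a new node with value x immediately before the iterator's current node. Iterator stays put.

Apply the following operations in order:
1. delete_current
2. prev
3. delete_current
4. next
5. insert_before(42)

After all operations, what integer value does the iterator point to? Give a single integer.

After 1 (delete_current): list=[2, 4, 6] cursor@2
After 2 (prev): list=[2, 4, 6] cursor@2
After 3 (delete_current): list=[4, 6] cursor@4
After 4 (next): list=[4, 6] cursor@6
After 5 (insert_before(42)): list=[4, 42, 6] cursor@6

Answer: 6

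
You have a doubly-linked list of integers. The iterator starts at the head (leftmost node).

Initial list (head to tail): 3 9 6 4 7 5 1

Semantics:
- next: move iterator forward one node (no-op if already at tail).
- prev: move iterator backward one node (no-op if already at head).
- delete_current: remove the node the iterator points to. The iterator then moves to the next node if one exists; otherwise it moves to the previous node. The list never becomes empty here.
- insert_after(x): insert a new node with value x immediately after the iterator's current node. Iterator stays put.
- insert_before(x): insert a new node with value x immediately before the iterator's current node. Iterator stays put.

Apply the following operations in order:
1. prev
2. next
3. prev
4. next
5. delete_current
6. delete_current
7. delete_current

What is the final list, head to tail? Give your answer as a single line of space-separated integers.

Answer: 3 7 5 1

Derivation:
After 1 (prev): list=[3, 9, 6, 4, 7, 5, 1] cursor@3
After 2 (next): list=[3, 9, 6, 4, 7, 5, 1] cursor@9
After 3 (prev): list=[3, 9, 6, 4, 7, 5, 1] cursor@3
After 4 (next): list=[3, 9, 6, 4, 7, 5, 1] cursor@9
After 5 (delete_current): list=[3, 6, 4, 7, 5, 1] cursor@6
After 6 (delete_current): list=[3, 4, 7, 5, 1] cursor@4
After 7 (delete_current): list=[3, 7, 5, 1] cursor@7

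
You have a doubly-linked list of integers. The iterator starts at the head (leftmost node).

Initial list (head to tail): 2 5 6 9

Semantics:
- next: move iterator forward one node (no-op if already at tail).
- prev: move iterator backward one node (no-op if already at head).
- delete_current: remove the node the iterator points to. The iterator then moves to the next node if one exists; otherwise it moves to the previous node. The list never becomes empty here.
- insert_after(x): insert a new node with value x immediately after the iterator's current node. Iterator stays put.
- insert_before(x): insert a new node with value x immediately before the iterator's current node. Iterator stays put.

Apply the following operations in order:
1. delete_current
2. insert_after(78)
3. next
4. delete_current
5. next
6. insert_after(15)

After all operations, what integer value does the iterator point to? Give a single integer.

After 1 (delete_current): list=[5, 6, 9] cursor@5
After 2 (insert_after(78)): list=[5, 78, 6, 9] cursor@5
After 3 (next): list=[5, 78, 6, 9] cursor@78
After 4 (delete_current): list=[5, 6, 9] cursor@6
After 5 (next): list=[5, 6, 9] cursor@9
After 6 (insert_after(15)): list=[5, 6, 9, 15] cursor@9

Answer: 9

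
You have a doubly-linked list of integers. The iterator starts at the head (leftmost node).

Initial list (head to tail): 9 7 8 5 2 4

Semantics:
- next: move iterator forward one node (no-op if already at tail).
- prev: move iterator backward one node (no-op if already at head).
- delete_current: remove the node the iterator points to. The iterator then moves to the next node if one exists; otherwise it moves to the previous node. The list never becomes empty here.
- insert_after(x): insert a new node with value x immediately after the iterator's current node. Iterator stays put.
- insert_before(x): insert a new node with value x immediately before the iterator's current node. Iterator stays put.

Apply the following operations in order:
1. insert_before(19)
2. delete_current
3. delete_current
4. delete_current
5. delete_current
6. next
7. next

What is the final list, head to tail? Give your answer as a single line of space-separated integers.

After 1 (insert_before(19)): list=[19, 9, 7, 8, 5, 2, 4] cursor@9
After 2 (delete_current): list=[19, 7, 8, 5, 2, 4] cursor@7
After 3 (delete_current): list=[19, 8, 5, 2, 4] cursor@8
After 4 (delete_current): list=[19, 5, 2, 4] cursor@5
After 5 (delete_current): list=[19, 2, 4] cursor@2
After 6 (next): list=[19, 2, 4] cursor@4
After 7 (next): list=[19, 2, 4] cursor@4

Answer: 19 2 4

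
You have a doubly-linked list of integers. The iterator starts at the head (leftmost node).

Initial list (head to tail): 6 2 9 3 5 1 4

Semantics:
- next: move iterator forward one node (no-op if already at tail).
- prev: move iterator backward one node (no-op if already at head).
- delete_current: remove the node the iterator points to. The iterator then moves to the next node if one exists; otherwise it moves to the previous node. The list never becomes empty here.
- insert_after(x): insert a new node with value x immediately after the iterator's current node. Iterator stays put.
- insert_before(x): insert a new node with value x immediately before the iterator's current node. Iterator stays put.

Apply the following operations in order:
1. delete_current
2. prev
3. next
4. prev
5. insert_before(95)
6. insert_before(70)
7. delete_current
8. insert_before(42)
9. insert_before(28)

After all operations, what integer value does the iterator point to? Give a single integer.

Answer: 9

Derivation:
After 1 (delete_current): list=[2, 9, 3, 5, 1, 4] cursor@2
After 2 (prev): list=[2, 9, 3, 5, 1, 4] cursor@2
After 3 (next): list=[2, 9, 3, 5, 1, 4] cursor@9
After 4 (prev): list=[2, 9, 3, 5, 1, 4] cursor@2
After 5 (insert_before(95)): list=[95, 2, 9, 3, 5, 1, 4] cursor@2
After 6 (insert_before(70)): list=[95, 70, 2, 9, 3, 5, 1, 4] cursor@2
After 7 (delete_current): list=[95, 70, 9, 3, 5, 1, 4] cursor@9
After 8 (insert_before(42)): list=[95, 70, 42, 9, 3, 5, 1, 4] cursor@9
After 9 (insert_before(28)): list=[95, 70, 42, 28, 9, 3, 5, 1, 4] cursor@9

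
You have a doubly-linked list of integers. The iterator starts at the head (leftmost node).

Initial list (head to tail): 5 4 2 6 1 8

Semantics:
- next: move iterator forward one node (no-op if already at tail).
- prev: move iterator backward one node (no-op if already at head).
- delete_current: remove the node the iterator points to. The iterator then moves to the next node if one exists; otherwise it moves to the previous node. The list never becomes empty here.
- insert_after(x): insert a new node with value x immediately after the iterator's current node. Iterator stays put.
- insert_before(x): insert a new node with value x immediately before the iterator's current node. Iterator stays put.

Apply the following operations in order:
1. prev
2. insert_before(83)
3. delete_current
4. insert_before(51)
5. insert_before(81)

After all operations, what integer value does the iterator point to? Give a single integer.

After 1 (prev): list=[5, 4, 2, 6, 1, 8] cursor@5
After 2 (insert_before(83)): list=[83, 5, 4, 2, 6, 1, 8] cursor@5
After 3 (delete_current): list=[83, 4, 2, 6, 1, 8] cursor@4
After 4 (insert_before(51)): list=[83, 51, 4, 2, 6, 1, 8] cursor@4
After 5 (insert_before(81)): list=[83, 51, 81, 4, 2, 6, 1, 8] cursor@4

Answer: 4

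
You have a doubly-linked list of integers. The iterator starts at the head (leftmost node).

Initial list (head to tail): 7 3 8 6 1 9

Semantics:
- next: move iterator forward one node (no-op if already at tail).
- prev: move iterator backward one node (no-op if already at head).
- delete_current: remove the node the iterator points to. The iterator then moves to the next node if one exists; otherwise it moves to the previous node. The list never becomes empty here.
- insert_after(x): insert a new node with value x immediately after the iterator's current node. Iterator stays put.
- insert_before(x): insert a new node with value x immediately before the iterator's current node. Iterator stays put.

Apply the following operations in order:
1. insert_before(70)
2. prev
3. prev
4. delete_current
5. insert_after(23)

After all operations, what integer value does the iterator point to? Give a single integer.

Answer: 7

Derivation:
After 1 (insert_before(70)): list=[70, 7, 3, 8, 6, 1, 9] cursor@7
After 2 (prev): list=[70, 7, 3, 8, 6, 1, 9] cursor@70
After 3 (prev): list=[70, 7, 3, 8, 6, 1, 9] cursor@70
After 4 (delete_current): list=[7, 3, 8, 6, 1, 9] cursor@7
After 5 (insert_after(23)): list=[7, 23, 3, 8, 6, 1, 9] cursor@7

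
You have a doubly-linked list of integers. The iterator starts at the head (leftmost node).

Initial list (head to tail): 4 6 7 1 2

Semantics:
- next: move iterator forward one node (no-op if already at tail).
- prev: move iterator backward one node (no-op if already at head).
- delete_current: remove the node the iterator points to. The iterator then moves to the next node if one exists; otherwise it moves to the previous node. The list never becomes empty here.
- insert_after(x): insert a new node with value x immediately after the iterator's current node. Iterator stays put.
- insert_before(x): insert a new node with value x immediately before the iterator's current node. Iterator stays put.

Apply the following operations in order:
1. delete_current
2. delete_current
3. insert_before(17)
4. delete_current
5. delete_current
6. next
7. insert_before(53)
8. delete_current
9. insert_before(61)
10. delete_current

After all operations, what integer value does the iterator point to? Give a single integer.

Answer: 61

Derivation:
After 1 (delete_current): list=[6, 7, 1, 2] cursor@6
After 2 (delete_current): list=[7, 1, 2] cursor@7
After 3 (insert_before(17)): list=[17, 7, 1, 2] cursor@7
After 4 (delete_current): list=[17, 1, 2] cursor@1
After 5 (delete_current): list=[17, 2] cursor@2
After 6 (next): list=[17, 2] cursor@2
After 7 (insert_before(53)): list=[17, 53, 2] cursor@2
After 8 (delete_current): list=[17, 53] cursor@53
After 9 (insert_before(61)): list=[17, 61, 53] cursor@53
After 10 (delete_current): list=[17, 61] cursor@61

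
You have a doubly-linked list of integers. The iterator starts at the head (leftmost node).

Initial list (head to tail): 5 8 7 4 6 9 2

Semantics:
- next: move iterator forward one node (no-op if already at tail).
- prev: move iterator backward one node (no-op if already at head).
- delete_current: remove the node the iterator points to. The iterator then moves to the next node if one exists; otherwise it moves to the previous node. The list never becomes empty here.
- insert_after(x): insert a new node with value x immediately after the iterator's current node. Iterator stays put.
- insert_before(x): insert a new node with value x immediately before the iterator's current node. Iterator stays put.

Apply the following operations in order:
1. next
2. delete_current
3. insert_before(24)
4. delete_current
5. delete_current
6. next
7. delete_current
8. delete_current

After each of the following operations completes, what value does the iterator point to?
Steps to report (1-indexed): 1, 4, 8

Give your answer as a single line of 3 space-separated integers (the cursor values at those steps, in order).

Answer: 8 4 6

Derivation:
After 1 (next): list=[5, 8, 7, 4, 6, 9, 2] cursor@8
After 2 (delete_current): list=[5, 7, 4, 6, 9, 2] cursor@7
After 3 (insert_before(24)): list=[5, 24, 7, 4, 6, 9, 2] cursor@7
After 4 (delete_current): list=[5, 24, 4, 6, 9, 2] cursor@4
After 5 (delete_current): list=[5, 24, 6, 9, 2] cursor@6
After 6 (next): list=[5, 24, 6, 9, 2] cursor@9
After 7 (delete_current): list=[5, 24, 6, 2] cursor@2
After 8 (delete_current): list=[5, 24, 6] cursor@6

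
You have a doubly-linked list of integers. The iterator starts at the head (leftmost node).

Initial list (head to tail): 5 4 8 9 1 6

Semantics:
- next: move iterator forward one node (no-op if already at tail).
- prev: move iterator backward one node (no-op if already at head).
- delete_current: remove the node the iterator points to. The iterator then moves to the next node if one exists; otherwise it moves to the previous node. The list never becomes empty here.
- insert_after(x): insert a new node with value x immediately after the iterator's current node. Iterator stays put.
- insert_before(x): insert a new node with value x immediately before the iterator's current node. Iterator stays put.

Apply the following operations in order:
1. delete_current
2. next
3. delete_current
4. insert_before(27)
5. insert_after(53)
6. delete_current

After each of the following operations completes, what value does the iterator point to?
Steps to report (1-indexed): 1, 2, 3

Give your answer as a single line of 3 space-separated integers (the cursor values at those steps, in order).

Answer: 4 8 9

Derivation:
After 1 (delete_current): list=[4, 8, 9, 1, 6] cursor@4
After 2 (next): list=[4, 8, 9, 1, 6] cursor@8
After 3 (delete_current): list=[4, 9, 1, 6] cursor@9
After 4 (insert_before(27)): list=[4, 27, 9, 1, 6] cursor@9
After 5 (insert_after(53)): list=[4, 27, 9, 53, 1, 6] cursor@9
After 6 (delete_current): list=[4, 27, 53, 1, 6] cursor@53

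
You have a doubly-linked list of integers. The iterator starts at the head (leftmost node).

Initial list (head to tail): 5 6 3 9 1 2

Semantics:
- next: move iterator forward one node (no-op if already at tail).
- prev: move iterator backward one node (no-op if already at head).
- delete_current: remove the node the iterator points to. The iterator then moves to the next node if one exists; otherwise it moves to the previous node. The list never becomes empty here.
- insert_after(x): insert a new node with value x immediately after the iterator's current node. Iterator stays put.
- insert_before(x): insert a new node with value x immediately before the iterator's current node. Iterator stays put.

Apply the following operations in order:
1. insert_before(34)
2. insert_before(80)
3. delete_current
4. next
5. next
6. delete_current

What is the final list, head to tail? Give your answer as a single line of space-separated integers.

Answer: 34 80 6 3 1 2

Derivation:
After 1 (insert_before(34)): list=[34, 5, 6, 3, 9, 1, 2] cursor@5
After 2 (insert_before(80)): list=[34, 80, 5, 6, 3, 9, 1, 2] cursor@5
After 3 (delete_current): list=[34, 80, 6, 3, 9, 1, 2] cursor@6
After 4 (next): list=[34, 80, 6, 3, 9, 1, 2] cursor@3
After 5 (next): list=[34, 80, 6, 3, 9, 1, 2] cursor@9
After 6 (delete_current): list=[34, 80, 6, 3, 1, 2] cursor@1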